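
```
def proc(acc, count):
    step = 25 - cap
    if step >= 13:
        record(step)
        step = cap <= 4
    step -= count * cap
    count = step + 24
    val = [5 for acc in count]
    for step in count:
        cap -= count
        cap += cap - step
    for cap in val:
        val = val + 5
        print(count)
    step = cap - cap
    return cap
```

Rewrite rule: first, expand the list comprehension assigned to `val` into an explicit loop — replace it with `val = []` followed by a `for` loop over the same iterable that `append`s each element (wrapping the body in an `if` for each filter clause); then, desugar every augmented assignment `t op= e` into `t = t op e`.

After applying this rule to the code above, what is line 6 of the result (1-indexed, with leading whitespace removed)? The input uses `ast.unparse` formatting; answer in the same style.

Transformed code:
def proc(acc, count):
    step = 25 - cap
    if step >= 13:
        record(step)
        step = cap <= 4
    step = step - count * cap
    count = step + 24
    val = []
    for acc in count:
        val.append(5)
    for step in count:
        cap = cap - count
        cap = cap + (cap - step)
    for cap in val:
        val = val + 5
        print(count)
    step = cap - cap
    return cap

step = step - count * cap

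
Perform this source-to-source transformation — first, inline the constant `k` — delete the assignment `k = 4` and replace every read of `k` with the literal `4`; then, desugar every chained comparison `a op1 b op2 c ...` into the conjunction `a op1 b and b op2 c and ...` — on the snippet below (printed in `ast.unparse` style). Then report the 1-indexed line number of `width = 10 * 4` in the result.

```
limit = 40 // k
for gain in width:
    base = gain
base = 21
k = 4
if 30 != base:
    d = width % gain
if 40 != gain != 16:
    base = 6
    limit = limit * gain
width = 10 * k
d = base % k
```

10

Transformed code:
limit = 40 // 4
for gain in width:
    base = gain
base = 21
if 30 != base:
    d = width % gain
if 40 != gain and gain != 16:
    base = 6
    limit = limit * gain
width = 10 * 4
d = base % 4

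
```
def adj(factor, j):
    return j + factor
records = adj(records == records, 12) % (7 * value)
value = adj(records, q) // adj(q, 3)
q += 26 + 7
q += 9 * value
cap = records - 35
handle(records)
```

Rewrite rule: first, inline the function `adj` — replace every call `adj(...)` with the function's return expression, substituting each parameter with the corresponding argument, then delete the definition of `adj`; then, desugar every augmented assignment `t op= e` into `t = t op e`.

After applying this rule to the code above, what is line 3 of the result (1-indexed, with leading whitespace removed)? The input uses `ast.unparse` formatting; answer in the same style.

q = q + (26 + 7)

Transformed code:
records = (12 + (records == records)) % (7 * value)
value = (q + records) // (3 + q)
q = q + (26 + 7)
q = q + 9 * value
cap = records - 35
handle(records)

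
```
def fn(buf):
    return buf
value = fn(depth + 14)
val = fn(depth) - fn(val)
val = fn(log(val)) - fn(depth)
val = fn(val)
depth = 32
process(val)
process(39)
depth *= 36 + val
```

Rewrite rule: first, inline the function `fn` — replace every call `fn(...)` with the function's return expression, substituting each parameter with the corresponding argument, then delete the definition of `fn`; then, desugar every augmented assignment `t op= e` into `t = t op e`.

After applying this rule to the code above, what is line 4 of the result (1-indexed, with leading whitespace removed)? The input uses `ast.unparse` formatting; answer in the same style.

Transformed code:
value = depth + 14
val = depth - val
val = log(val) - depth
val = val
depth = 32
process(val)
process(39)
depth = depth * (36 + val)

val = val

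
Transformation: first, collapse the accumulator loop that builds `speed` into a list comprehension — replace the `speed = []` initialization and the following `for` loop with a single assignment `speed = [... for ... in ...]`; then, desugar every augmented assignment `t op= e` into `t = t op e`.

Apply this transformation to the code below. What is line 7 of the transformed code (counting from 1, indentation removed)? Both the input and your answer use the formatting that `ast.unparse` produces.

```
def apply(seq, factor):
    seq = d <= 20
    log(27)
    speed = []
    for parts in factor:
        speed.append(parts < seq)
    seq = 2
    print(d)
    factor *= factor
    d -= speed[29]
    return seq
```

Transformed code:
def apply(seq, factor):
    seq = d <= 20
    log(27)
    speed = [parts < seq for parts in factor]
    seq = 2
    print(d)
    factor = factor * factor
    d = d - speed[29]
    return seq

factor = factor * factor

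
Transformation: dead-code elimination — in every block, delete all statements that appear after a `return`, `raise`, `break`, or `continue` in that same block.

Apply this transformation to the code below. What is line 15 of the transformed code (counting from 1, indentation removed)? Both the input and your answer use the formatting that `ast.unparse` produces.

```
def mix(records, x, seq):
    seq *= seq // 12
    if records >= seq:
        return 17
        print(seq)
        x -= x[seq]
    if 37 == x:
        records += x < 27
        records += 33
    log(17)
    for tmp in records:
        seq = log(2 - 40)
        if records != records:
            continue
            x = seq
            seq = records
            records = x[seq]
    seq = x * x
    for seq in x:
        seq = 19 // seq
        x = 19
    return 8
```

Transformed code:
def mix(records, x, seq):
    seq *= seq // 12
    if records >= seq:
        return 17
    if 37 == x:
        records += x < 27
        records += 33
    log(17)
    for tmp in records:
        seq = log(2 - 40)
        if records != records:
            continue
    seq = x * x
    for seq in x:
        seq = 19 // seq
        x = 19
    return 8

seq = 19 // seq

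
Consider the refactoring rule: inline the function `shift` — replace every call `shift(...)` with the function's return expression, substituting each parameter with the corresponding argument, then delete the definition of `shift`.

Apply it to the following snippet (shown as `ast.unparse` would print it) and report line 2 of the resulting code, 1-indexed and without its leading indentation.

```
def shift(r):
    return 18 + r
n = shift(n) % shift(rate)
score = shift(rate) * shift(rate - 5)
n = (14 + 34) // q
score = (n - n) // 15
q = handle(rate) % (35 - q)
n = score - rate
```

Transformed code:
n = (18 + n) % (18 + rate)
score = (18 + rate) * (18 + (rate - 5))
n = (14 + 34) // q
score = (n - n) // 15
q = handle(rate) % (35 - q)
n = score - rate

score = (18 + rate) * (18 + (rate - 5))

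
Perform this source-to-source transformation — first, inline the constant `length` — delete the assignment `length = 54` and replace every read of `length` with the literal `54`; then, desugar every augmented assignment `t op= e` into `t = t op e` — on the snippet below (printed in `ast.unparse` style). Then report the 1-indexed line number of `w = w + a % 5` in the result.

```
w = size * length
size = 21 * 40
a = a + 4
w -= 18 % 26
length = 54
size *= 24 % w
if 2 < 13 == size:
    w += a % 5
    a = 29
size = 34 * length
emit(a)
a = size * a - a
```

7

Transformed code:
w = size * 54
size = 21 * 40
a = a + 4
w = w - 18 % 26
size = size * (24 % w)
if 2 < 13 == size:
    w = w + a % 5
    a = 29
size = 34 * 54
emit(a)
a = size * a - a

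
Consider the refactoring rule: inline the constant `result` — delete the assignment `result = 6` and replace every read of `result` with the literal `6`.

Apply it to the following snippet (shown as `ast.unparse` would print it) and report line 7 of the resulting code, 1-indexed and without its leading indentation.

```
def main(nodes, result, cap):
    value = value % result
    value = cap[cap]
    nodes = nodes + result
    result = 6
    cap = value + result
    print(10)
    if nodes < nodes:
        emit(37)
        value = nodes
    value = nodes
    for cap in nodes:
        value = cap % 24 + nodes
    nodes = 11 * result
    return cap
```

if nodes < nodes:

Transformed code:
def main(nodes, result, cap):
    value = value % 6
    value = cap[cap]
    nodes = nodes + 6
    cap = value + 6
    print(10)
    if nodes < nodes:
        emit(37)
        value = nodes
    value = nodes
    for cap in nodes:
        value = cap % 24 + nodes
    nodes = 11 * 6
    return cap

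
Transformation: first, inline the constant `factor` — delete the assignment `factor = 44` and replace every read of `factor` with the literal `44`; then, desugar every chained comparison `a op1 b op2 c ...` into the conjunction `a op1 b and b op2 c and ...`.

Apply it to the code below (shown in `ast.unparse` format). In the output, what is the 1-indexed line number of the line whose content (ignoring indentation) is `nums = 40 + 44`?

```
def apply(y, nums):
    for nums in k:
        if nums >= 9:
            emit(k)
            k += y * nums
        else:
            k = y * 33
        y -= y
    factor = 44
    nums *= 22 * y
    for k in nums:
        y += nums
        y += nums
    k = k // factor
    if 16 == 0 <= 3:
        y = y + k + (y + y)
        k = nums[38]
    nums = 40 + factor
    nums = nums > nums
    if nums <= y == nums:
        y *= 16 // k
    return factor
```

17

Transformed code:
def apply(y, nums):
    for nums in k:
        if nums >= 9:
            emit(k)
            k += y * nums
        else:
            k = y * 33
        y -= y
    nums *= 22 * y
    for k in nums:
        y += nums
        y += nums
    k = k // 44
    if 16 == 0 and 0 <= 3:
        y = y + k + (y + y)
        k = nums[38]
    nums = 40 + 44
    nums = nums > nums
    if nums <= y and y == nums:
        y *= 16 // k
    return 44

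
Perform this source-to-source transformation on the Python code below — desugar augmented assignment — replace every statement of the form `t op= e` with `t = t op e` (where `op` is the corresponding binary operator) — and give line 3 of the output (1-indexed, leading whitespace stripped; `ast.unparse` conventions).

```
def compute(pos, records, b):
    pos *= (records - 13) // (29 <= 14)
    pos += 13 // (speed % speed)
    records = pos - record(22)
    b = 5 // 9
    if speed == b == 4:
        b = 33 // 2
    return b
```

pos = pos + 13 // (speed % speed)

Transformed code:
def compute(pos, records, b):
    pos = pos * ((records - 13) // (29 <= 14))
    pos = pos + 13 // (speed % speed)
    records = pos - record(22)
    b = 5 // 9
    if speed == b == 4:
        b = 33 // 2
    return b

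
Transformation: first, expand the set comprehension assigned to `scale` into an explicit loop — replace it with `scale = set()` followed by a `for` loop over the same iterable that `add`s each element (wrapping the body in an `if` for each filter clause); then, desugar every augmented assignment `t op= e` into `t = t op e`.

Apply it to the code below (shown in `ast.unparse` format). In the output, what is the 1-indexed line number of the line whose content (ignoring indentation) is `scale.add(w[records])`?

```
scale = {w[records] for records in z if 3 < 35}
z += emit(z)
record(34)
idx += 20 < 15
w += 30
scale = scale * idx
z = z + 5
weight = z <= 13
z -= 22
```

Transformed code:
scale = set()
for records in z:
    if 3 < 35:
        scale.add(w[records])
z = z + emit(z)
record(34)
idx = idx + (20 < 15)
w = w + 30
scale = scale * idx
z = z + 5
weight = z <= 13
z = z - 22

4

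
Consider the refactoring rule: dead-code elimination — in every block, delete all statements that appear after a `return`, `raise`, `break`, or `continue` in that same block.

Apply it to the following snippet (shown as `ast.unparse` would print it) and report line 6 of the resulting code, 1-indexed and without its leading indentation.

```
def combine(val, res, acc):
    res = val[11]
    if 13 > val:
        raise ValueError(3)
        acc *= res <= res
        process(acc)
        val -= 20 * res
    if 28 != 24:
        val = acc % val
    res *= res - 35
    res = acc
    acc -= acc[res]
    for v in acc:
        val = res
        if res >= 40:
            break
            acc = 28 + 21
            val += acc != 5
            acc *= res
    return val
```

val = acc % val

Transformed code:
def combine(val, res, acc):
    res = val[11]
    if 13 > val:
        raise ValueError(3)
    if 28 != 24:
        val = acc % val
    res *= res - 35
    res = acc
    acc -= acc[res]
    for v in acc:
        val = res
        if res >= 40:
            break
    return val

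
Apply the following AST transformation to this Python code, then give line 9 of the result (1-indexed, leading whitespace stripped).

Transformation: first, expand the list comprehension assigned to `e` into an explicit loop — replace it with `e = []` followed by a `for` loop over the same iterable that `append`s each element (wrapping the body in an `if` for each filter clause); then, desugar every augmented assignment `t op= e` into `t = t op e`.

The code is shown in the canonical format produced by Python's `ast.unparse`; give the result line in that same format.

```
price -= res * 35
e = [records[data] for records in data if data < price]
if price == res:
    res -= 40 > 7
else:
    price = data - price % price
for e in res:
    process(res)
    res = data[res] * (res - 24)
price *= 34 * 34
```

price = data - price % price

Transformed code:
price = price - res * 35
e = []
for records in data:
    if data < price:
        e.append(records[data])
if price == res:
    res = res - (40 > 7)
else:
    price = data - price % price
for e in res:
    process(res)
    res = data[res] * (res - 24)
price = price * (34 * 34)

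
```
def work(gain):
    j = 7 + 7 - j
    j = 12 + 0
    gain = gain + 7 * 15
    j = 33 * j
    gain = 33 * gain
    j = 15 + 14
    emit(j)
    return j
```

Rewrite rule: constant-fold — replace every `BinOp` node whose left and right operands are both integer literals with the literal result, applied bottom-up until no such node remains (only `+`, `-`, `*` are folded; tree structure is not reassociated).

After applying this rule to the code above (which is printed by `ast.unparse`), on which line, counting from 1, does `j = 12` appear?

Transformed code:
def work(gain):
    j = 14 - j
    j = 12
    gain = gain + 105
    j = 33 * j
    gain = 33 * gain
    j = 29
    emit(j)
    return j

3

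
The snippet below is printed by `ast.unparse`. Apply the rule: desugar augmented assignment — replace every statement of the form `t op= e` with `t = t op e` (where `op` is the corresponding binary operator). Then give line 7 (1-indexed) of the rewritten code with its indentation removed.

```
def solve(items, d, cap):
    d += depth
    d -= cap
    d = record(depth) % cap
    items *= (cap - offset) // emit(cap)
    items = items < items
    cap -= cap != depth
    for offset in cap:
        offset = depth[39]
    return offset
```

Transformed code:
def solve(items, d, cap):
    d = d + depth
    d = d - cap
    d = record(depth) % cap
    items = items * ((cap - offset) // emit(cap))
    items = items < items
    cap = cap - (cap != depth)
    for offset in cap:
        offset = depth[39]
    return offset

cap = cap - (cap != depth)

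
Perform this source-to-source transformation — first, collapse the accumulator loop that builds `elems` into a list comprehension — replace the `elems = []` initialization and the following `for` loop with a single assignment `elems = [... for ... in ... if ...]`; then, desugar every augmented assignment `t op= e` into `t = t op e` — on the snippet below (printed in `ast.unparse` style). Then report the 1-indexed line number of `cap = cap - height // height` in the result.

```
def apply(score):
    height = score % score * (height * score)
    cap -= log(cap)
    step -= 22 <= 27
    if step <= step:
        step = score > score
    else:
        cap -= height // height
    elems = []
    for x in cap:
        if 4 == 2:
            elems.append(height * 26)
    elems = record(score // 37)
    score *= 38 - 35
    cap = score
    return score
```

8

Transformed code:
def apply(score):
    height = score % score * (height * score)
    cap = cap - log(cap)
    step = step - (22 <= 27)
    if step <= step:
        step = score > score
    else:
        cap = cap - height // height
    elems = [height * 26 for x in cap if 4 == 2]
    elems = record(score // 37)
    score = score * (38 - 35)
    cap = score
    return score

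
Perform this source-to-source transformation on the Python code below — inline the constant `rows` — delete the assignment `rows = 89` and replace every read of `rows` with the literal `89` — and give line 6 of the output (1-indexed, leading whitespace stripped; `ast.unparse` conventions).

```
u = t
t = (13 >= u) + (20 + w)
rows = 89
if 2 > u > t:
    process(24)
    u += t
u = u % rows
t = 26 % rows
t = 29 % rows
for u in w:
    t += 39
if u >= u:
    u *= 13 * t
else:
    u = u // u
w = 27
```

Transformed code:
u = t
t = (13 >= u) + (20 + w)
if 2 > u > t:
    process(24)
    u += t
u = u % 89
t = 26 % 89
t = 29 % 89
for u in w:
    t += 39
if u >= u:
    u *= 13 * t
else:
    u = u // u
w = 27

u = u % 89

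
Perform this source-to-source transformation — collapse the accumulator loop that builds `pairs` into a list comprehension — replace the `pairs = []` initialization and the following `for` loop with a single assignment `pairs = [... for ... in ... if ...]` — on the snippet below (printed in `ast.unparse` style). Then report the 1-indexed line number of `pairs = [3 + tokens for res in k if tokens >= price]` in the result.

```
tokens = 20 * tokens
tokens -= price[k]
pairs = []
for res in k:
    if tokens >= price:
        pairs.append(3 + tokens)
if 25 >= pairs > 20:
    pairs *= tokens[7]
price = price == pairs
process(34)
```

3

Transformed code:
tokens = 20 * tokens
tokens -= price[k]
pairs = [3 + tokens for res in k if tokens >= price]
if 25 >= pairs > 20:
    pairs *= tokens[7]
price = price == pairs
process(34)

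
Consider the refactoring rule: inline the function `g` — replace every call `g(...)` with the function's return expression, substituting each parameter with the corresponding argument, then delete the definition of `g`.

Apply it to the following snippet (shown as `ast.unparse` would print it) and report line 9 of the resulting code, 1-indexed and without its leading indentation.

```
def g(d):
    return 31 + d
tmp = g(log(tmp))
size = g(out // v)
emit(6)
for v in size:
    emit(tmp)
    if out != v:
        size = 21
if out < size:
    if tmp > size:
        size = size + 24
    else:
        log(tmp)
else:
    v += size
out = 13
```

if tmp > size:

Transformed code:
tmp = 31 + log(tmp)
size = 31 + out // v
emit(6)
for v in size:
    emit(tmp)
    if out != v:
        size = 21
if out < size:
    if tmp > size:
        size = size + 24
    else:
        log(tmp)
else:
    v += size
out = 13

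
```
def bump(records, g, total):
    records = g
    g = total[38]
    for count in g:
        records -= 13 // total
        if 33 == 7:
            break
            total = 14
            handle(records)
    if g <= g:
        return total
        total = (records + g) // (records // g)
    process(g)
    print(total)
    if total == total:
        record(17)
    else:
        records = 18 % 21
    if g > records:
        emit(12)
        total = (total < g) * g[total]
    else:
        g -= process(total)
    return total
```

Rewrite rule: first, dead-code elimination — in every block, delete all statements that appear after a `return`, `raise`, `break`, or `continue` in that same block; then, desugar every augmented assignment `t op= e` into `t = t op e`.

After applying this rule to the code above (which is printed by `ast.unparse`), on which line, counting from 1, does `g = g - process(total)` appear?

Transformed code:
def bump(records, g, total):
    records = g
    g = total[38]
    for count in g:
        records = records - 13 // total
        if 33 == 7:
            break
    if g <= g:
        return total
    process(g)
    print(total)
    if total == total:
        record(17)
    else:
        records = 18 % 21
    if g > records:
        emit(12)
        total = (total < g) * g[total]
    else:
        g = g - process(total)
    return total

20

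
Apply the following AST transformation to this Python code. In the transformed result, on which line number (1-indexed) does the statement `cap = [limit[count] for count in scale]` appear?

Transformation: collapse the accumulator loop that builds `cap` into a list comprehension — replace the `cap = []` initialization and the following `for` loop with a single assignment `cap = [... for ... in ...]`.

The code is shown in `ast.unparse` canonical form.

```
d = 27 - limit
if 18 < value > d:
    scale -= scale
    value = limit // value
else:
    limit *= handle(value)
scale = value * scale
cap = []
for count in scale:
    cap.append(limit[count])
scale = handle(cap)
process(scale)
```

8

Transformed code:
d = 27 - limit
if 18 < value > d:
    scale -= scale
    value = limit // value
else:
    limit *= handle(value)
scale = value * scale
cap = [limit[count] for count in scale]
scale = handle(cap)
process(scale)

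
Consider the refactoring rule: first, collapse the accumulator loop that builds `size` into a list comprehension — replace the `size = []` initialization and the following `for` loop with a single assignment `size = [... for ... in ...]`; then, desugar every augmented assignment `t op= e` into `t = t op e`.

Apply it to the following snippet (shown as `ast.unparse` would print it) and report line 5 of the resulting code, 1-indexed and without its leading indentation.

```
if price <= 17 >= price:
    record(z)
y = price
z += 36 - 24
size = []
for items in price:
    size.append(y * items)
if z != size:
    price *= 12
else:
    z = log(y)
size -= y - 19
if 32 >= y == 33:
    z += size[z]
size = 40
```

Transformed code:
if price <= 17 >= price:
    record(z)
y = price
z = z + (36 - 24)
size = [y * items for items in price]
if z != size:
    price = price * 12
else:
    z = log(y)
size = size - (y - 19)
if 32 >= y == 33:
    z = z + size[z]
size = 40

size = [y * items for items in price]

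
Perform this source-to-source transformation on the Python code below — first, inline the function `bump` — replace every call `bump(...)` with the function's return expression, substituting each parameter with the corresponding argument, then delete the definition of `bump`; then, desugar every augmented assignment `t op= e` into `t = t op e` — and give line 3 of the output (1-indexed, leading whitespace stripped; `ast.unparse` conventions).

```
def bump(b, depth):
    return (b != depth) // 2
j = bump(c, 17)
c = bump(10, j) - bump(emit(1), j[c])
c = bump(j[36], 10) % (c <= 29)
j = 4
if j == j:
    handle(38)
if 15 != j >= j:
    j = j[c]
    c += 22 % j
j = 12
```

c = (j[36] != 10) // 2 % (c <= 29)

Transformed code:
j = (c != 17) // 2
c = (10 != j) // 2 - (emit(1) != j[c]) // 2
c = (j[36] != 10) // 2 % (c <= 29)
j = 4
if j == j:
    handle(38)
if 15 != j >= j:
    j = j[c]
    c = c + 22 % j
j = 12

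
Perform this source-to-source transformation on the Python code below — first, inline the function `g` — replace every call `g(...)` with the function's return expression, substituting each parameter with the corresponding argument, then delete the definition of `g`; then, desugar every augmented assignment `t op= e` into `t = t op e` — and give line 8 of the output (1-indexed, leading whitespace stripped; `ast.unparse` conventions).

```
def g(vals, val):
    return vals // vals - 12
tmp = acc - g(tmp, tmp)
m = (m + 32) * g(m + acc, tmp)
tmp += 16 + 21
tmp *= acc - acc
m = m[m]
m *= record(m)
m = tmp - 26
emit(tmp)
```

emit(tmp)

Transformed code:
tmp = acc - (tmp // tmp - 12)
m = (m + 32) * ((m + acc) // (m + acc) - 12)
tmp = tmp + (16 + 21)
tmp = tmp * (acc - acc)
m = m[m]
m = m * record(m)
m = tmp - 26
emit(tmp)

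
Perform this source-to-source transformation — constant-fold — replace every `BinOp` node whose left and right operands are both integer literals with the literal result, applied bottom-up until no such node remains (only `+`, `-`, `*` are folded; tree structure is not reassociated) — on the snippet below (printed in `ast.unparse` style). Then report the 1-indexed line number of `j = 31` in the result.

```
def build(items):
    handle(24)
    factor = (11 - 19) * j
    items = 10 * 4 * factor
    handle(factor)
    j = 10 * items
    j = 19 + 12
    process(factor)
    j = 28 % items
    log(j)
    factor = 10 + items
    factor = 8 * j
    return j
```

Transformed code:
def build(items):
    handle(24)
    factor = -8 * j
    items = 40 * factor
    handle(factor)
    j = 10 * items
    j = 31
    process(factor)
    j = 28 % items
    log(j)
    factor = 10 + items
    factor = 8 * j
    return j

7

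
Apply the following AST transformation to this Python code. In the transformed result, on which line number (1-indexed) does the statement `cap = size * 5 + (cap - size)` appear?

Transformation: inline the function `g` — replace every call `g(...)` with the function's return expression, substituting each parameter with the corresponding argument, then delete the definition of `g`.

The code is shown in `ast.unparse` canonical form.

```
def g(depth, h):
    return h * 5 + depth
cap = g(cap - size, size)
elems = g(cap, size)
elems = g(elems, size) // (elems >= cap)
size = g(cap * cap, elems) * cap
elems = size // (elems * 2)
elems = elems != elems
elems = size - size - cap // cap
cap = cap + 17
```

Transformed code:
cap = size * 5 + (cap - size)
elems = size * 5 + cap
elems = (size * 5 + elems) // (elems >= cap)
size = (elems * 5 + cap * cap) * cap
elems = size // (elems * 2)
elems = elems != elems
elems = size - size - cap // cap
cap = cap + 17

1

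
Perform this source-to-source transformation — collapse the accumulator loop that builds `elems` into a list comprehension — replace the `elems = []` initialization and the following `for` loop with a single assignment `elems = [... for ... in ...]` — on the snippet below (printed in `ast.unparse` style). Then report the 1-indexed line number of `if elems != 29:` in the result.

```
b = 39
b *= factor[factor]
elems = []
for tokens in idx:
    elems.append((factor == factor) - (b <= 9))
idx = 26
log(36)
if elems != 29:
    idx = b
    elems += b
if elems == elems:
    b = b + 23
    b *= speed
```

Transformed code:
b = 39
b *= factor[factor]
elems = [(factor == factor) - (b <= 9) for tokens in idx]
idx = 26
log(36)
if elems != 29:
    idx = b
    elems += b
if elems == elems:
    b = b + 23
    b *= speed

6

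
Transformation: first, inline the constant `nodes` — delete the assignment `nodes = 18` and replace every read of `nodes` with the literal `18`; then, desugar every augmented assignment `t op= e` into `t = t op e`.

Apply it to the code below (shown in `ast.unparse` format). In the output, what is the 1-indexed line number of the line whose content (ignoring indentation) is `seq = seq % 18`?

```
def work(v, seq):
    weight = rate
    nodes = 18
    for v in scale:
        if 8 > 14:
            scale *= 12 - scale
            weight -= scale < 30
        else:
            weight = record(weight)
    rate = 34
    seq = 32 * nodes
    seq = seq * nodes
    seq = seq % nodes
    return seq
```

12

Transformed code:
def work(v, seq):
    weight = rate
    for v in scale:
        if 8 > 14:
            scale = scale * (12 - scale)
            weight = weight - (scale < 30)
        else:
            weight = record(weight)
    rate = 34
    seq = 32 * 18
    seq = seq * 18
    seq = seq % 18
    return seq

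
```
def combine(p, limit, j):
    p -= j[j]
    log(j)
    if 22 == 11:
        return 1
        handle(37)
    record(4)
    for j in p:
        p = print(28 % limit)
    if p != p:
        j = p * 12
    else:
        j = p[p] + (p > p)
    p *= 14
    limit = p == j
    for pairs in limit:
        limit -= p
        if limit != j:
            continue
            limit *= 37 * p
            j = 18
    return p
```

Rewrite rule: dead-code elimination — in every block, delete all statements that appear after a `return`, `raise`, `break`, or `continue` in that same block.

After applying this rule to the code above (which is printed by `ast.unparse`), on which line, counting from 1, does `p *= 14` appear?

13

Transformed code:
def combine(p, limit, j):
    p -= j[j]
    log(j)
    if 22 == 11:
        return 1
    record(4)
    for j in p:
        p = print(28 % limit)
    if p != p:
        j = p * 12
    else:
        j = p[p] + (p > p)
    p *= 14
    limit = p == j
    for pairs in limit:
        limit -= p
        if limit != j:
            continue
    return p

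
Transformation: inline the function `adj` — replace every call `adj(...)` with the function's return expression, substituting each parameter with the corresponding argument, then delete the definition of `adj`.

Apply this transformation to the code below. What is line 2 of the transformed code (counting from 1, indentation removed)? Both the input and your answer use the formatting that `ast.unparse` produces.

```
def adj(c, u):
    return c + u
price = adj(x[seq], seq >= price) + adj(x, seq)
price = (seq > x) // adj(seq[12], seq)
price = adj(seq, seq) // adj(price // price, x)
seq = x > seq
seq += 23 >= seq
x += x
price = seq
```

Transformed code:
price = x[seq] + (seq >= price) + (x + seq)
price = (seq > x) // (seq[12] + seq)
price = (seq + seq) // (price // price + x)
seq = x > seq
seq += 23 >= seq
x += x
price = seq

price = (seq > x) // (seq[12] + seq)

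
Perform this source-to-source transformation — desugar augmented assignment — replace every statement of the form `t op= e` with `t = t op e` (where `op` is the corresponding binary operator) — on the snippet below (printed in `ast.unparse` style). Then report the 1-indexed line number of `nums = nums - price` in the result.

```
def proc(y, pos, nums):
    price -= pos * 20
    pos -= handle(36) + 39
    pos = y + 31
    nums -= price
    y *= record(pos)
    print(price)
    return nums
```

Transformed code:
def proc(y, pos, nums):
    price = price - pos * 20
    pos = pos - (handle(36) + 39)
    pos = y + 31
    nums = nums - price
    y = y * record(pos)
    print(price)
    return nums

5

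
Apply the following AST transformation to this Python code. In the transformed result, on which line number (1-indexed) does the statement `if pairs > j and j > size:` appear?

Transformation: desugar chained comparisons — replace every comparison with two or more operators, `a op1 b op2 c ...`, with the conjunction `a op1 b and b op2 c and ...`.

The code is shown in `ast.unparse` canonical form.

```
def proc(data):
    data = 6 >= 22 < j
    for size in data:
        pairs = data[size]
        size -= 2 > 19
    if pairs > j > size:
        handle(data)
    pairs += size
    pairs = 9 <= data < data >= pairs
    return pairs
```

6

Transformed code:
def proc(data):
    data = 6 >= 22 and 22 < j
    for size in data:
        pairs = data[size]
        size -= 2 > 19
    if pairs > j and j > size:
        handle(data)
    pairs += size
    pairs = 9 <= data and data < data and (data >= pairs)
    return pairs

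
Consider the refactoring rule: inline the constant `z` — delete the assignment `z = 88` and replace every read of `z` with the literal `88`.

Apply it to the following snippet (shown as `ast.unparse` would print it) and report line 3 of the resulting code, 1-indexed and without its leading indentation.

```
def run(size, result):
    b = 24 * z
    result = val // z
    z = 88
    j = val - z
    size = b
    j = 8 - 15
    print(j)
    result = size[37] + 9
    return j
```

Transformed code:
def run(size, result):
    b = 24 * 88
    result = val // 88
    j = val - 88
    size = b
    j = 8 - 15
    print(j)
    result = size[37] + 9
    return j

result = val // 88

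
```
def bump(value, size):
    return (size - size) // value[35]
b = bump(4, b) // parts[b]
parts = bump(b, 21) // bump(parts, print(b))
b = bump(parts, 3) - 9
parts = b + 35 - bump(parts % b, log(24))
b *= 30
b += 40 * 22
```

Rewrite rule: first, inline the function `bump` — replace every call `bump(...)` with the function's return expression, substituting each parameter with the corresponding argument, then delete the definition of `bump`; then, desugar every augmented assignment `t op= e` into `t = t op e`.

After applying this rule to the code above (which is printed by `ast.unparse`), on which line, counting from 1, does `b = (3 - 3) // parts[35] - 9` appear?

3

Transformed code:
b = (b - b) // 4[35] // parts[b]
parts = (21 - 21) // b[35] // ((print(b) - print(b)) // parts[35])
b = (3 - 3) // parts[35] - 9
parts = b + 35 - (log(24) - log(24)) // (parts % b)[35]
b = b * 30
b = b + 40 * 22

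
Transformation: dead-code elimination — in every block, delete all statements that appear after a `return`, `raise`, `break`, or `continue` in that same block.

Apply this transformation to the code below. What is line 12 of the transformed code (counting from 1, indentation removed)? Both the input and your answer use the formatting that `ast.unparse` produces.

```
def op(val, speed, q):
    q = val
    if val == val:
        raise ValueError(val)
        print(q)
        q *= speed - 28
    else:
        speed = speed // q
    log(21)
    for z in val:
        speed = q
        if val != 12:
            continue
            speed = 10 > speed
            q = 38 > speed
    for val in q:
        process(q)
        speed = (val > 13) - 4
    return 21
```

Transformed code:
def op(val, speed, q):
    q = val
    if val == val:
        raise ValueError(val)
    else:
        speed = speed // q
    log(21)
    for z in val:
        speed = q
        if val != 12:
            continue
    for val in q:
        process(q)
        speed = (val > 13) - 4
    return 21

for val in q:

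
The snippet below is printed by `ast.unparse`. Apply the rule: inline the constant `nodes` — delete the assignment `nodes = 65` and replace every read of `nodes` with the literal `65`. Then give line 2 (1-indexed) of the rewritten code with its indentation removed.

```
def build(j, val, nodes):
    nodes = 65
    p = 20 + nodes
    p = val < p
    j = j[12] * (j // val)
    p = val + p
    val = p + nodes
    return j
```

Transformed code:
def build(j, val, nodes):
    p = 20 + 65
    p = val < p
    j = j[12] * (j // val)
    p = val + p
    val = p + 65
    return j

p = 20 + 65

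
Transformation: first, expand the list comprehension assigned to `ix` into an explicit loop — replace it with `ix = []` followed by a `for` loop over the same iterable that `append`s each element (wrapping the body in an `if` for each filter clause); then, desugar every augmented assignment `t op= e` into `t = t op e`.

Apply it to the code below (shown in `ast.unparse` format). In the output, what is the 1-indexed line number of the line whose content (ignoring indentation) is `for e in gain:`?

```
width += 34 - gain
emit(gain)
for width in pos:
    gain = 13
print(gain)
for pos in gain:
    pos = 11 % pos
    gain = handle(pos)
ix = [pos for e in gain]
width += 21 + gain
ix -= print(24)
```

Transformed code:
width = width + (34 - gain)
emit(gain)
for width in pos:
    gain = 13
print(gain)
for pos in gain:
    pos = 11 % pos
    gain = handle(pos)
ix = []
for e in gain:
    ix.append(pos)
width = width + (21 + gain)
ix = ix - print(24)

10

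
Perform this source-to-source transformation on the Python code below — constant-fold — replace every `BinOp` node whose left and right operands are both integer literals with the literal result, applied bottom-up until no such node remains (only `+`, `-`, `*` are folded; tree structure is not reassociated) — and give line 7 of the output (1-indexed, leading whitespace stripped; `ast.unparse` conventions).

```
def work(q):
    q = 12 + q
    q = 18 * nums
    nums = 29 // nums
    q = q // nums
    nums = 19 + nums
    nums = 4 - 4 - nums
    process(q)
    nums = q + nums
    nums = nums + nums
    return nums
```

nums = 0 - nums

Transformed code:
def work(q):
    q = 12 + q
    q = 18 * nums
    nums = 29 // nums
    q = q // nums
    nums = 19 + nums
    nums = 0 - nums
    process(q)
    nums = q + nums
    nums = nums + nums
    return nums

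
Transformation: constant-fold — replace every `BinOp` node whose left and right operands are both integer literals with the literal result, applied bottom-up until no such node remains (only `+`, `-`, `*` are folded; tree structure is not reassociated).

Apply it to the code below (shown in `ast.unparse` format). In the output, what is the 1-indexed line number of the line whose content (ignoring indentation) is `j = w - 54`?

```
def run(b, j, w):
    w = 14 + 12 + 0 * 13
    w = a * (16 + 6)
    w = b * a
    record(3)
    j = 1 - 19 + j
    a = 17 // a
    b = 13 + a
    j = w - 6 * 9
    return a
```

9

Transformed code:
def run(b, j, w):
    w = 26
    w = a * 22
    w = b * a
    record(3)
    j = -18 + j
    a = 17 // a
    b = 13 + a
    j = w - 54
    return a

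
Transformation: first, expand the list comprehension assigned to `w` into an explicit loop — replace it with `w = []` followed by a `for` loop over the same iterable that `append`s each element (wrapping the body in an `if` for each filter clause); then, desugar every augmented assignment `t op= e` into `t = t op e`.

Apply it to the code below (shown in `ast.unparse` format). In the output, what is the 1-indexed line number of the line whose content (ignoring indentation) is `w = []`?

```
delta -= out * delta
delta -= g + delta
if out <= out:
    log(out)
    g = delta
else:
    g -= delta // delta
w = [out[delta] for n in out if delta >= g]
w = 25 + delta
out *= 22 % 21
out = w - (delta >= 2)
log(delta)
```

Transformed code:
delta = delta - out * delta
delta = delta - (g + delta)
if out <= out:
    log(out)
    g = delta
else:
    g = g - delta // delta
w = []
for n in out:
    if delta >= g:
        w.append(out[delta])
w = 25 + delta
out = out * (22 % 21)
out = w - (delta >= 2)
log(delta)

8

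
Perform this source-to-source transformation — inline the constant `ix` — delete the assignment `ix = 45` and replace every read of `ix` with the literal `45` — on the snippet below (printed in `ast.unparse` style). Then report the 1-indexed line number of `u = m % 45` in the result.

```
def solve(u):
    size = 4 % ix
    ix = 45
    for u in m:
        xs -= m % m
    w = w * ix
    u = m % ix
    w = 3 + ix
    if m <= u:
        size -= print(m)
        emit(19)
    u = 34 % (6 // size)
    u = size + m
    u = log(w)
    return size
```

Transformed code:
def solve(u):
    size = 4 % 45
    for u in m:
        xs -= m % m
    w = w * 45
    u = m % 45
    w = 3 + 45
    if m <= u:
        size -= print(m)
        emit(19)
    u = 34 % (6 // size)
    u = size + m
    u = log(w)
    return size

6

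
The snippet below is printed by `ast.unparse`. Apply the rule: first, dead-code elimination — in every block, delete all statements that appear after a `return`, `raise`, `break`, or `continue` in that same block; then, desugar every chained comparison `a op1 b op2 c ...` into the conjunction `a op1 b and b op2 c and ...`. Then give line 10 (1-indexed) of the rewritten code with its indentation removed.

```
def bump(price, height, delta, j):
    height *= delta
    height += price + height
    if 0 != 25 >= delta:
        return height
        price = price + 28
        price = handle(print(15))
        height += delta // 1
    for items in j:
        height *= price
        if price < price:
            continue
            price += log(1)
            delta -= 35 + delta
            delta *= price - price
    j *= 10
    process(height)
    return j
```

Transformed code:
def bump(price, height, delta, j):
    height *= delta
    height += price + height
    if 0 != 25 and 25 >= delta:
        return height
    for items in j:
        height *= price
        if price < price:
            continue
    j *= 10
    process(height)
    return j

j *= 10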